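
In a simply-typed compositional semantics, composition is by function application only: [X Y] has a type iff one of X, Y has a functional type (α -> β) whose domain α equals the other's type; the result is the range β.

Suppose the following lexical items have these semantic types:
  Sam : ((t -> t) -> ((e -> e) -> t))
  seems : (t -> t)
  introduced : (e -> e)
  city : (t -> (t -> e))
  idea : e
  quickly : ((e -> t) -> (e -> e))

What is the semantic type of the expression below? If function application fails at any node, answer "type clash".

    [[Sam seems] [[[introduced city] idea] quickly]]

[Sam seems]: Sam is ((t -> t) -> ((e -> e) -> t)), seems is (t -> t); result ((e -> e) -> t).
[introduced city]: (e -> e) and (t -> (t -> e)) cannot combine by function application — type clash.

type clash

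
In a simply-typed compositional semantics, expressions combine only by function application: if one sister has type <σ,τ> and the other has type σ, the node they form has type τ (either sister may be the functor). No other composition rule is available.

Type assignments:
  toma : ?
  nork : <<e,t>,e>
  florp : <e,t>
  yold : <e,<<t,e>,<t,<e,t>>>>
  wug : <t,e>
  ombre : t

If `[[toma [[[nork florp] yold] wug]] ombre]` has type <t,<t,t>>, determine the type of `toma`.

<<t,<e,t>>,<t,<t,<t,t>>>>

[[toma [[[nork florp] yold] wug]] ombre] is required to be <t,<t,t>>. ombre : t cannot yield <t,<t,t>> as functor, so [toma [[[nork florp] yold] wug]] : <t,<t,<t,t>>>.
[toma [[[nork florp] yold] wug]] is required to be <t,<t,<t,t>>>. [[[nork florp] yold] wug] : <t,<e,t>> cannot yield <t,<t,<t,t>>> as functor, so toma : <<t,<e,t>>,<t,<t,<t,t>>>>.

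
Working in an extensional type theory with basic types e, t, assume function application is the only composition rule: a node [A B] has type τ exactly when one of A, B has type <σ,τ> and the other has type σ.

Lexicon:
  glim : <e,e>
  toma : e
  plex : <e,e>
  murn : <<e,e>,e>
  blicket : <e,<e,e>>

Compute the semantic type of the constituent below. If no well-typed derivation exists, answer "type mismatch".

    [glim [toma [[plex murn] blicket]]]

At [plex murn], murn : <<e,e>,e> takes plex : <e,e>, giving e.
At [[plex murn] blicket], blicket : <e,<e,e>> takes [plex murn] : e, giving <e,e>.
At [toma [[plex murn] blicket]], [[plex murn] blicket] : <e,e> takes toma : e, giving e.
At [glim [toma [[plex murn] blicket]]], glim : <e,e> takes [toma [[plex murn] blicket]] : e, giving e.

e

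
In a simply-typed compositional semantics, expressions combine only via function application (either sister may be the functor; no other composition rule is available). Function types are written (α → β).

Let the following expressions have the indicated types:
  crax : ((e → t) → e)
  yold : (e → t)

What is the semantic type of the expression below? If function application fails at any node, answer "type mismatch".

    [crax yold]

[crax yold]: functor crax : ((e → t) → e), argument yold : (e → t); result e.

e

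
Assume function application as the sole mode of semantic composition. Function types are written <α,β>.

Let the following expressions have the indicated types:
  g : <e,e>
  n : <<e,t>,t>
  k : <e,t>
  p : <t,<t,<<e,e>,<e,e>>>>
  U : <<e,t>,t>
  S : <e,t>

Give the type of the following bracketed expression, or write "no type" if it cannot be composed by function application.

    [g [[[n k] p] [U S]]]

[n k]: n is <<e,t>,t>, k is <e,t>; result t.
[[n k] p]: p is <t,<t,<<e,e>,<e,e>>>>, [n k] is t; result <t,<<e,e>,<e,e>>>.
[U S]: U is <<e,t>,t>, S is <e,t>; result t.
[[[n k] p] [U S]]: [[n k] p] is <t,<<e,e>,<e,e>>>, [U S] is t; result <<e,e>,<e,e>>.
[g [[[n k] p] [U S]]]: [[[n k] p] [U S]] is <<e,e>,<e,e>>, g is <e,e>; result <e,e>.

<e,e>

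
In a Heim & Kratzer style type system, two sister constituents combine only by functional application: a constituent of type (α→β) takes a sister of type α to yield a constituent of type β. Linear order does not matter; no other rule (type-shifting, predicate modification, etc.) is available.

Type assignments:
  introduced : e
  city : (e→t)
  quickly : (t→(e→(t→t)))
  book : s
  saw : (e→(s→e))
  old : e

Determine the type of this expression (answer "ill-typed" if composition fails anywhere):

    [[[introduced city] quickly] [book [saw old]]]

At [introduced city], city : (e→t) takes introduced : e, giving t.
At [[introduced city] quickly], quickly : (t→(e→(t→t))) takes [introduced city] : t, giving (e→(t→t)).
At [saw old], saw : (e→(s→e)) takes old : e, giving (s→e).
At [book [saw old]], [saw old] : (s→e) takes book : s, giving e.
At [[[introduced city] quickly] [book [saw old]]], [[introduced city] quickly] : (e→(t→t)) takes [book [saw old]] : e, giving (t→t).

(t→t)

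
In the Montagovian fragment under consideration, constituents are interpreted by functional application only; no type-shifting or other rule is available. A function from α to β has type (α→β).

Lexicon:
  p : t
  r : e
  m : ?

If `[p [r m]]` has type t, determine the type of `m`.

[p [r m]] must have type t. The sister p has type t; that is not a function onto t, so [r m] must be the functor, of type (t→t).
[r m] must have type (t→t). The sister r has type e; that is not a function onto (t→t), so m must be the functor, of type (e→(t→t)).

(e→(t→t))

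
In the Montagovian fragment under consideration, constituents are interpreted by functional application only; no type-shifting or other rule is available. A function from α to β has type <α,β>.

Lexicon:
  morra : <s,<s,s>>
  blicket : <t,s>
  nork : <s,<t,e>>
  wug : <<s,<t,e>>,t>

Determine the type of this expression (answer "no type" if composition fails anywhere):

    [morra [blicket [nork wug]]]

<s,s>

[nork wug]: wug is <<s,<t,e>>,t>, nork is <s,<t,e>>; result t.
[blicket [nork wug]]: blicket is <t,s>, [nork wug] is t; result s.
[morra [blicket [nork wug]]]: morra is <s,<s,s>>, [blicket [nork wug]] is s; result <s,s>.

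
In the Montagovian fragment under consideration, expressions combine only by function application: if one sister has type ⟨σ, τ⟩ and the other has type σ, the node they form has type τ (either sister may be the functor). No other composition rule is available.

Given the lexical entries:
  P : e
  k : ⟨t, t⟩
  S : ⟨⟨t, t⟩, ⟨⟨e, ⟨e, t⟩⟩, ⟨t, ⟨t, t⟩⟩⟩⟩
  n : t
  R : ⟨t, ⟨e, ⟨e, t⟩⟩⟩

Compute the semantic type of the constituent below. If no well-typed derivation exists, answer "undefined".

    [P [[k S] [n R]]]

At [k S], S : ⟨⟨t, t⟩, ⟨⟨e, ⟨e, t⟩⟩, ⟨t, ⟨t, t⟩⟩⟩⟩ takes k : ⟨t, t⟩, giving ⟨⟨e, ⟨e, t⟩⟩, ⟨t, ⟨t, t⟩⟩⟩.
At [n R], R : ⟨t, ⟨e, ⟨e, t⟩⟩⟩ takes n : t, giving ⟨e, ⟨e, t⟩⟩.
At [[k S] [n R]], [k S] : ⟨⟨e, ⟨e, t⟩⟩, ⟨t, ⟨t, t⟩⟩⟩ takes [n R] : ⟨e, ⟨e, t⟩⟩, giving ⟨t, ⟨t, t⟩⟩.
At [P [[k S] [n R]]]: neither e nor ⟨t, ⟨t, t⟩⟩ can take the other as argument; the node is ill-typed.

undefined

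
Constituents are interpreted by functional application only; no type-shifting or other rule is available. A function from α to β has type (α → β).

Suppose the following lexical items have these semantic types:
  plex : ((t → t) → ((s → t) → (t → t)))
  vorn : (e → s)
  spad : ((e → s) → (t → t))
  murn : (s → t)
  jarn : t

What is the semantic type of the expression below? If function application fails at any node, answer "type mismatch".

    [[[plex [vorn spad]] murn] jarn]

[vorn spad] — spad of type ((e → s) → (t → t)) combines with vorn of type (e → s): type (t → t).
[plex [vorn spad]] — plex of type ((t → t) → ((s → t) → (t → t))) combines with [vorn spad] of type (t → t): type ((s → t) → (t → t)).
[[plex [vorn spad]] murn] — [plex [vorn spad]] of type ((s → t) → (t → t)) combines with murn of type (s → t): type (t → t).
[[[plex [vorn spad]] murn] jarn] — [[plex [vorn spad]] murn] of type (t → t) combines with jarn of type t: type t.

t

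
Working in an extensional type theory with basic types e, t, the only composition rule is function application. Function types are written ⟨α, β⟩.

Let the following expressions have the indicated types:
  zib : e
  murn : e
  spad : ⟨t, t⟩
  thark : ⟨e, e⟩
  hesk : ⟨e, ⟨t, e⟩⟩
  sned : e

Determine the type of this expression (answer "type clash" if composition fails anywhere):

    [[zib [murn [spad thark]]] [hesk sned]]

[spad thark]: ⟨t, t⟩ with ⟨e, e⟩ — neither is a function whose domain matches the other; composition fails here.

type clash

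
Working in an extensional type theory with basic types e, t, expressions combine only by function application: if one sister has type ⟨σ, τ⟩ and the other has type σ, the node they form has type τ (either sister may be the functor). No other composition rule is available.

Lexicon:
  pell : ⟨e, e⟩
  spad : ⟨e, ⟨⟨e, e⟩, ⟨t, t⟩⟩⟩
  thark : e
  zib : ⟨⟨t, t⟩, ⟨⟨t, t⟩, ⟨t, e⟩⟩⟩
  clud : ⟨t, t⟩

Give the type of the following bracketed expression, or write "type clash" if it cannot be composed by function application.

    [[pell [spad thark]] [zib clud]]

⟨t, e⟩

[spad thark]: spad is ⟨e, ⟨⟨e, e⟩, ⟨t, t⟩⟩⟩, thark is e; result ⟨⟨e, e⟩, ⟨t, t⟩⟩.
[pell [spad thark]]: [spad thark] is ⟨⟨e, e⟩, ⟨t, t⟩⟩, pell is ⟨e, e⟩; result ⟨t, t⟩.
[zib clud]: zib is ⟨⟨t, t⟩, ⟨⟨t, t⟩, ⟨t, e⟩⟩⟩, clud is ⟨t, t⟩; result ⟨⟨t, t⟩, ⟨t, e⟩⟩.
[[pell [spad thark]] [zib clud]]: [zib clud] is ⟨⟨t, t⟩, ⟨t, e⟩⟩, [pell [spad thark]] is ⟨t, t⟩; result ⟨t, e⟩.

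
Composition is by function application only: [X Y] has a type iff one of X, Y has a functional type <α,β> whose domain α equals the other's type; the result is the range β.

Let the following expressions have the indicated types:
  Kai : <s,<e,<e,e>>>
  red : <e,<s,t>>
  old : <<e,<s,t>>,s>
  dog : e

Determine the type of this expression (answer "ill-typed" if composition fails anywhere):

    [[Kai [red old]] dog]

[red old]: <<e,<s,t>>,s> applied to <e,<s,t>> yields s.
[Kai [red old]]: <s,<e,<e,e>>> applied to s yields <e,<e,e>>.
[[Kai [red old]] dog]: <e,<e,e>> applied to e yields <e,e>.

<e,e>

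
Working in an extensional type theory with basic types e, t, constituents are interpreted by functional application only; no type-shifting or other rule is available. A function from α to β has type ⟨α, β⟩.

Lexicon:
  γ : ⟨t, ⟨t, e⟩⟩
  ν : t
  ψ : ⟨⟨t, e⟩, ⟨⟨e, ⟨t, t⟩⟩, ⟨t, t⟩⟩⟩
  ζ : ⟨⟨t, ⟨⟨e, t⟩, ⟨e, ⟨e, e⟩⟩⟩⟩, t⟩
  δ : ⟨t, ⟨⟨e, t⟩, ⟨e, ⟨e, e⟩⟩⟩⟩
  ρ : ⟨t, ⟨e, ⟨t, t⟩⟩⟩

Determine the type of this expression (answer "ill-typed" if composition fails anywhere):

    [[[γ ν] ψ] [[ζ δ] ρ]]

[γ ν]: γ is ⟨t, ⟨t, e⟩⟩, ν is t; result ⟨t, e⟩.
[[γ ν] ψ]: ψ is ⟨⟨t, e⟩, ⟨⟨e, ⟨t, t⟩⟩, ⟨t, t⟩⟩⟩, [γ ν] is ⟨t, e⟩; result ⟨⟨e, ⟨t, t⟩⟩, ⟨t, t⟩⟩.
[ζ δ]: ζ is ⟨⟨t, ⟨⟨e, t⟩, ⟨e, ⟨e, e⟩⟩⟩⟩, t⟩, δ is ⟨t, ⟨⟨e, t⟩, ⟨e, ⟨e, e⟩⟩⟩⟩; result t.
[[ζ δ] ρ]: ρ is ⟨t, ⟨e, ⟨t, t⟩⟩⟩, [ζ δ] is t; result ⟨e, ⟨t, t⟩⟩.
[[[γ ν] ψ] [[ζ δ] ρ]]: [[γ ν] ψ] is ⟨⟨e, ⟨t, t⟩⟩, ⟨t, t⟩⟩, [[ζ δ] ρ] is ⟨e, ⟨t, t⟩⟩; result ⟨t, t⟩.

⟨t, t⟩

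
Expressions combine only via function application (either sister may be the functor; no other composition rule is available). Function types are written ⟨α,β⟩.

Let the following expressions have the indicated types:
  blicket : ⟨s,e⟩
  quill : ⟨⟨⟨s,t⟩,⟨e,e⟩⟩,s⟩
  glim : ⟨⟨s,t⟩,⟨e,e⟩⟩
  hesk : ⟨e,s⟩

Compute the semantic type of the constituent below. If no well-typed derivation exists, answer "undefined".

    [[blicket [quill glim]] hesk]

At [quill glim], quill : ⟨⟨⟨s,t⟩,⟨e,e⟩⟩,s⟩ takes glim : ⟨⟨s,t⟩,⟨e,e⟩⟩, giving s.
At [blicket [quill glim]], blicket : ⟨s,e⟩ takes [quill glim] : s, giving e.
At [[blicket [quill glim]] hesk], hesk : ⟨e,s⟩ takes [blicket [quill glim]] : e, giving s.

s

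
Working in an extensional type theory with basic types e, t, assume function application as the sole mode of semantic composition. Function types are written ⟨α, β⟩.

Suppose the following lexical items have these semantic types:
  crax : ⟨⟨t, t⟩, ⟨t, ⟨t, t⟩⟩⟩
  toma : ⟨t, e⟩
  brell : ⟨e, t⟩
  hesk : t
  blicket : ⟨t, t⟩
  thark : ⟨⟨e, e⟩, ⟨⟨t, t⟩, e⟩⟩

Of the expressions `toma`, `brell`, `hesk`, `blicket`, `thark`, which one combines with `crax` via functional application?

toma : ⟨t, e⟩ — neither side's domain matches the other.
brell : ⟨e, t⟩ — neither side's domain matches the other.
hesk : t — neither side's domain matches the other.
blicket — combines: crax : ⟨⟨t, t⟩, ⟨t, ⟨t, t⟩⟩⟩ takes blicket : ⟨t, t⟩ as argument, giving ⟨t, ⟨t, t⟩⟩.
thark : ⟨⟨e, e⟩, ⟨⟨t, t⟩, e⟩⟩ — neither side's domain matches the other.

blicket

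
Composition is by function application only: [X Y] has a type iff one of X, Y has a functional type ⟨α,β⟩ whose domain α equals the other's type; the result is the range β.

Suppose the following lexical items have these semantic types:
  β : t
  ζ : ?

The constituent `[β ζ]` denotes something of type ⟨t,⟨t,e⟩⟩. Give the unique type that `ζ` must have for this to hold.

[β ζ] must have type ⟨t,⟨t,e⟩⟩. The sister β has type t; that is not a function onto ⟨t,⟨t,e⟩⟩, so ζ must be the functor, of type ⟨t,⟨t,⟨t,e⟩⟩⟩.

⟨t,⟨t,⟨t,e⟩⟩⟩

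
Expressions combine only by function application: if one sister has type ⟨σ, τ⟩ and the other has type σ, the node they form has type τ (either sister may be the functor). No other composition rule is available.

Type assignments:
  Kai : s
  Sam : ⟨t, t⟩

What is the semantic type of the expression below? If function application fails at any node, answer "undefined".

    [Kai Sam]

[Kai Sam]: s with ⟨t, t⟩ — neither is a function whose domain matches the other; composition fails here.

undefined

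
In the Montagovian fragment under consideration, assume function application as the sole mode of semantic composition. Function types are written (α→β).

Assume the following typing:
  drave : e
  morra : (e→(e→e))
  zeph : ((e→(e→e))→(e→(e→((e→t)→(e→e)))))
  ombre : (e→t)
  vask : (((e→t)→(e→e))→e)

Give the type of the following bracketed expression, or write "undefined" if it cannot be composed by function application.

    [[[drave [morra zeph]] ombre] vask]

At [morra zeph], zeph : ((e→(e→e))→(e→(e→((e→t)→(e→e))))) takes morra : (e→(e→e)), giving (e→(e→((e→t)→(e→e)))).
At [drave [morra zeph]], [morra zeph] : (e→(e→((e→t)→(e→e)))) takes drave : e, giving (e→((e→t)→(e→e))).
[[drave [morra zeph]] ombre]: (e→((e→t)→(e→e))) with (e→t) — neither is a function whose domain matches the other; composition fails here.

undefined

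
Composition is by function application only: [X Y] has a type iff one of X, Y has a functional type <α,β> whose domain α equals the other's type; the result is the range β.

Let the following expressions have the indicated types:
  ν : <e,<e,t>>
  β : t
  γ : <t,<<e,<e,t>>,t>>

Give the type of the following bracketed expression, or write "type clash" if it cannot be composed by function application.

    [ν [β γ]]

[β γ] — γ of type <t,<<e,<e,t>>,t>> combines with β of type t: type <<e,<e,t>>,t>.
[ν [β γ]] — [β γ] of type <<e,<e,t>>,t> combines with ν of type <e,<e,t>>: type t.

t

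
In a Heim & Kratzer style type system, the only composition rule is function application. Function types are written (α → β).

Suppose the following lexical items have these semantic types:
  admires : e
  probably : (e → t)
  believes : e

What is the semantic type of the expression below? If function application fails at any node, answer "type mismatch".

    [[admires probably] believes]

type mismatch

[admires probably]: (e → t) applied to e yields t.
[[admires probably] believes]: t with e — neither is a function whose domain matches the other; composition fails here.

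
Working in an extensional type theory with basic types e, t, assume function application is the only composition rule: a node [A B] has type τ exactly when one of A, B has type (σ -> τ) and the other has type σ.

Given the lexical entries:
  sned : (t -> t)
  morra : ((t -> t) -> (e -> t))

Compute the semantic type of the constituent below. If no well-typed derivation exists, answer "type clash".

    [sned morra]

(e -> t)

[sned morra] — morra of type ((t -> t) -> (e -> t)) combines with sned of type (t -> t): type (e -> t).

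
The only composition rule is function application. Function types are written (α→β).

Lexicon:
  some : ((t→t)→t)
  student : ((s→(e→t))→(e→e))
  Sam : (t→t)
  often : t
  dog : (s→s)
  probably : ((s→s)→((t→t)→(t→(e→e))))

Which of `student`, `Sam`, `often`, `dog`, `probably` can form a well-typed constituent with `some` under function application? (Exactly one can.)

student : ((s→(e→t))→(e→e)) — neither side's domain matches the other.
Sam — combines: some : ((t→t)→t) takes Sam : (t→t) as argument, giving t.
often : t — neither side's domain matches the other.
dog : (s→s) — neither side's domain matches the other.
probably : ((s→s)→((t→t)→(t→(e→e)))) — neither side's domain matches the other.

Sam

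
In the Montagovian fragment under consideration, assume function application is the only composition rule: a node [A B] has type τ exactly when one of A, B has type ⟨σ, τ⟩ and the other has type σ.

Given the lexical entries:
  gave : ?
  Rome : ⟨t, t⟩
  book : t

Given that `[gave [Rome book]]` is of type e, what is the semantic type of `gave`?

[gave [Rome book]] is required to be e. [Rome book] : t cannot yield e as functor, so gave : ⟨t, e⟩.

⟨t, e⟩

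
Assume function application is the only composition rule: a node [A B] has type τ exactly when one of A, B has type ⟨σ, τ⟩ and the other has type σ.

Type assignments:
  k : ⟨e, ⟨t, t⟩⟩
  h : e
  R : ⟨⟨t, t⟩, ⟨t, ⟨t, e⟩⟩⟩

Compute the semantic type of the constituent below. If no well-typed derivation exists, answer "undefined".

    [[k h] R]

⟨t, ⟨t, e⟩⟩

[k h]: ⟨e, ⟨t, t⟩⟩ applied to e yields ⟨t, t⟩.
[[k h] R]: ⟨⟨t, t⟩, ⟨t, ⟨t, e⟩⟩⟩ applied to ⟨t, t⟩ yields ⟨t, ⟨t, e⟩⟩.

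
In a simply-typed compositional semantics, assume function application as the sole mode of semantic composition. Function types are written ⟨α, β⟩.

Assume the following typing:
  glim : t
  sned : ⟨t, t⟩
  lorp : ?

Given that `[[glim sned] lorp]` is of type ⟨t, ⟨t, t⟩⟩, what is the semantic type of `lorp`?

⟨t, ⟨t, ⟨t, t⟩⟩⟩

[[glim sned] lorp] is required to be ⟨t, ⟨t, t⟩⟩. [glim sned] : t cannot yield ⟨t, ⟨t, t⟩⟩ as functor, so lorp : ⟨t, ⟨t, ⟨t, t⟩⟩⟩.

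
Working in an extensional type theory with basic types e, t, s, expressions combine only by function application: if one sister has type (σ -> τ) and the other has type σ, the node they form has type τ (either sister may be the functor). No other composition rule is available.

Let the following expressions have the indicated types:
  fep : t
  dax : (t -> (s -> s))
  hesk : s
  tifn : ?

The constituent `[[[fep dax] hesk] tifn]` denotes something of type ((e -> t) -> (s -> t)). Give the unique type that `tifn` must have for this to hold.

[[[fep dax] hesk] tifn] is required to be ((e -> t) -> (s -> t)). [[fep dax] hesk] : s cannot yield ((e -> t) -> (s -> t)) as functor, so tifn : (s -> ((e -> t) -> (s -> t))).

(s -> ((e -> t) -> (s -> t)))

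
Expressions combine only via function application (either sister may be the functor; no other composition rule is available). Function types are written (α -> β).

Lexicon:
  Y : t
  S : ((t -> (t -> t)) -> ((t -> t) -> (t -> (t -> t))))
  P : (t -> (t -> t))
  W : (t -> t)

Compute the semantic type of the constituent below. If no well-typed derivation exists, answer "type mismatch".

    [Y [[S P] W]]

(t -> t)

[S P]: S is ((t -> (t -> t)) -> ((t -> t) -> (t -> (t -> t)))), P is (t -> (t -> t)); result ((t -> t) -> (t -> (t -> t))).
[[S P] W]: [S P] is ((t -> t) -> (t -> (t -> t))), W is (t -> t); result (t -> (t -> t)).
[Y [[S P] W]]: [[S P] W] is (t -> (t -> t)), Y is t; result (t -> t).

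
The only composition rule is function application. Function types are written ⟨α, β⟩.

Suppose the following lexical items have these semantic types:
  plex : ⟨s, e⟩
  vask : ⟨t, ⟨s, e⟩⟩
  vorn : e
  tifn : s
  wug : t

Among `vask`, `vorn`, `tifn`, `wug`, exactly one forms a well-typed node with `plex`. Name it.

vask : ⟨t, ⟨s, e⟩⟩ — neither side's domain matches the other.
vorn : e — neither side's domain matches the other.
tifn — combines: plex : ⟨s, e⟩ takes tifn : s as argument, giving e.
wug : t — neither side's domain matches the other.

tifn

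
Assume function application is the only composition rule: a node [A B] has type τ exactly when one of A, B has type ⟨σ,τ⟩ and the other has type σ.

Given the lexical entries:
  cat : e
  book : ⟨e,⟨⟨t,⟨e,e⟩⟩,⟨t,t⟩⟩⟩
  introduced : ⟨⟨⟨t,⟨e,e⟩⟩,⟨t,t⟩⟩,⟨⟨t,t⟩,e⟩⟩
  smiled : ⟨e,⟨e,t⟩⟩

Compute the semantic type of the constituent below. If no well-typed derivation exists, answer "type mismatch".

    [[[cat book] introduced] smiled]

[cat book] — book of type ⟨e,⟨⟨t,⟨e,e⟩⟩,⟨t,t⟩⟩⟩ combines with cat of type e: type ⟨⟨t,⟨e,e⟩⟩,⟨t,t⟩⟩.
[[cat book] introduced] — introduced of type ⟨⟨⟨t,⟨e,e⟩⟩,⟨t,t⟩⟩,⟨⟨t,t⟩,e⟩⟩ combines with [cat book] of type ⟨⟨t,⟨e,e⟩⟩,⟨t,t⟩⟩: type ⟨⟨t,t⟩,e⟩.
At [[[cat book] introduced] smiled]: neither ⟨⟨t,t⟩,e⟩ nor ⟨e,⟨e,t⟩⟩ can take the other as argument; the node is ill-typed.

type mismatch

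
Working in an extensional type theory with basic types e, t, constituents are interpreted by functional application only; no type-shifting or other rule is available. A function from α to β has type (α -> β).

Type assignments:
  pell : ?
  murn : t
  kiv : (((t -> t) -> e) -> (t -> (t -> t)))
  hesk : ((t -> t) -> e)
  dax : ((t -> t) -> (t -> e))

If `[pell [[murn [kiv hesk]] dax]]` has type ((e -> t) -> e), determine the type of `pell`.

At [pell [[murn [kiv hesk]] dax]] (required: ((e -> t) -> e)): [[murn [kiv hesk]] dax] is (t -> e), which is not a function with range ((e -> t) -> e); hence pell is the functor — type ((t -> e) -> ((e -> t) -> e)).

((t -> e) -> ((e -> t) -> e))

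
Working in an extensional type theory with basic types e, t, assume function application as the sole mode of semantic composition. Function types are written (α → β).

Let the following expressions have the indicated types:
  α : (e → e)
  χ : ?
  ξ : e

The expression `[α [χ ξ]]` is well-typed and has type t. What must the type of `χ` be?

(e → ((e → e) → t))

[α [χ ξ]] must have type t. The sister α has type (e → e); that is not a function onto t, so [χ ξ] must be the functor, of type ((e → e) → t).
[χ ξ] must have type ((e → e) → t). The sister ξ has type e; that is not a function onto ((e → e) → t), so χ must be the functor, of type (e → ((e → e) → t)).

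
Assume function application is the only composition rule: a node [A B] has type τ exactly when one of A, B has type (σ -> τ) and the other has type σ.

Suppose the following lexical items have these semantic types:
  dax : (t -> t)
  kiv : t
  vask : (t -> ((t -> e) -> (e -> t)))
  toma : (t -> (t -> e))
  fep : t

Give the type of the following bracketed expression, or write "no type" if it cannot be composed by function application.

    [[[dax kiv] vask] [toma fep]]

(e -> t)

[dax kiv]: functor dax : (t -> t), argument kiv : t; result t.
[[dax kiv] vask]: functor vask : (t -> ((t -> e) -> (e -> t))), argument [dax kiv] : t; result ((t -> e) -> (e -> t)).
[toma fep]: functor toma : (t -> (t -> e)), argument fep : t; result (t -> e).
[[[dax kiv] vask] [toma fep]]: functor [[dax kiv] vask] : ((t -> e) -> (e -> t)), argument [toma fep] : (t -> e); result (e -> t).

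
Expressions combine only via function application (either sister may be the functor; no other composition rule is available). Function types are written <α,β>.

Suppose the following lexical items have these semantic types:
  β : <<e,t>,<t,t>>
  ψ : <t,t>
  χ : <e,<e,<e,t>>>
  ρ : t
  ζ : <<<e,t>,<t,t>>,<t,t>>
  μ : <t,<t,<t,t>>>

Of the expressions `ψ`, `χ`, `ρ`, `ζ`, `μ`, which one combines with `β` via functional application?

ψ : <t,t> — no; β wants <e,t>, and ψ wants t.
χ : <e,<e,<e,t>>> — no; β wants <e,t>, and χ wants e.
ρ : t — no; β wants <e,t>, and ρ wants nothing (atomic).
ζ — combines: ζ : <<<e,t>,<t,t>>,<t,t>> takes β : <<e,t>,<t,t>> as argument, giving <t,t>.
μ : <t,<t,<t,t>>> — no; β wants <e,t>, and μ wants t.

ζ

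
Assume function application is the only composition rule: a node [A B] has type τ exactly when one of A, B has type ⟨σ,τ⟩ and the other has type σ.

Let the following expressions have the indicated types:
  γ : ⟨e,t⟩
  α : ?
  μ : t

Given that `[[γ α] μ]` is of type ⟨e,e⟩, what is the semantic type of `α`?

⟨⟨e,t⟩,⟨t,⟨e,e⟩⟩⟩

At [[γ α] μ] (required: ⟨e,e⟩): μ is t, which is not a function with range ⟨e,e⟩; hence [γ α] is the functor — type ⟨t,⟨e,e⟩⟩.
At [γ α] (required: ⟨t,⟨e,e⟩⟩): γ is ⟨e,t⟩, which is not a function with range ⟨t,⟨e,e⟩⟩; hence α is the functor — type ⟨⟨e,t⟩,⟨t,⟨e,e⟩⟩⟩.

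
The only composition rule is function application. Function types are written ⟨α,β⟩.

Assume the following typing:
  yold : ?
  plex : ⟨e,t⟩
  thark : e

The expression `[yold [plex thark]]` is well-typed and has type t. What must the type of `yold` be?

[yold [plex thark]] is required to be t. [plex thark] : t cannot yield t as functor, so yold : ⟨t,t⟩.

⟨t,t⟩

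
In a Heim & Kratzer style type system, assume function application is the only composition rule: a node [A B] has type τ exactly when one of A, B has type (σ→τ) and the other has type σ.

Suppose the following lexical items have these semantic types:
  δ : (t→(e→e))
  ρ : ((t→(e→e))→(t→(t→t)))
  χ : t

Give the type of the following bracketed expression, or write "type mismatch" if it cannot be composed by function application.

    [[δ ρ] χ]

(t→t)

[δ ρ]: ((t→(e→e))→(t→(t→t))) applied to (t→(e→e)) yields (t→(t→t)).
[[δ ρ] χ]: (t→(t→t)) applied to t yields (t→t).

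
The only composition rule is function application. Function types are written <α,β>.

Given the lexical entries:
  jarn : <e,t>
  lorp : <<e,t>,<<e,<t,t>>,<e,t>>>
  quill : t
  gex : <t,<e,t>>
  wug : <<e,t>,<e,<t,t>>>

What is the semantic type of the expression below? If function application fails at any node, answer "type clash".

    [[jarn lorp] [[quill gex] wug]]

<e,t>

[jarn lorp]: lorp is <<e,t>,<<e,<t,t>>,<e,t>>>, jarn is <e,t>; result <<e,<t,t>>,<e,t>>.
[quill gex]: gex is <t,<e,t>>, quill is t; result <e,t>.
[[quill gex] wug]: wug is <<e,t>,<e,<t,t>>>, [quill gex] is <e,t>; result <e,<t,t>>.
[[jarn lorp] [[quill gex] wug]]: [jarn lorp] is <<e,<t,t>>,<e,t>>, [[quill gex] wug] is <e,<t,t>>; result <e,t>.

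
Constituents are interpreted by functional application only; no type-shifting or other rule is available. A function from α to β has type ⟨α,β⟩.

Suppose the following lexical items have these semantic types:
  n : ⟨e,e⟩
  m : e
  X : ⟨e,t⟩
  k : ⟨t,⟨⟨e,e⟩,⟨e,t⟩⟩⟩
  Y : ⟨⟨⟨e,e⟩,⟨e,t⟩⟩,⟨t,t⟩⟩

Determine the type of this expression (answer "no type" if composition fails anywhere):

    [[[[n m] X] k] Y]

⟨t,t⟩

At [n m], n : ⟨e,e⟩ takes m : e, giving e.
At [[n m] X], X : ⟨e,t⟩ takes [n m] : e, giving t.
At [[[n m] X] k], k : ⟨t,⟨⟨e,e⟩,⟨e,t⟩⟩⟩ takes [[n m] X] : t, giving ⟨⟨e,e⟩,⟨e,t⟩⟩.
At [[[[n m] X] k] Y], Y : ⟨⟨⟨e,e⟩,⟨e,t⟩⟩,⟨t,t⟩⟩ takes [[[n m] X] k] : ⟨⟨e,e⟩,⟨e,t⟩⟩, giving ⟨t,t⟩.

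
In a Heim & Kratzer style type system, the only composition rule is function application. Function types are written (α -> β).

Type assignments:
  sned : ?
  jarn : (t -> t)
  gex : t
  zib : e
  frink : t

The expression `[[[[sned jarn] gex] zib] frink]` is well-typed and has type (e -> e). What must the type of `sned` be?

((t -> t) -> (t -> (e -> (t -> (e -> e)))))

At [[[[sned jarn] gex] zib] frink] (required: (e -> e)): frink is t, which is not a function with range (e -> e); hence [[[sned jarn] gex] zib] is the functor — type (t -> (e -> e)).
At [[[sned jarn] gex] zib] (required: (t -> (e -> e))): zib is e, which is not a function with range (t -> (e -> e)); hence [[sned jarn] gex] is the functor — type (e -> (t -> (e -> e))).
At [[sned jarn] gex] (required: (e -> (t -> (e -> e)))): gex is t, which is not a function with range (e -> (t -> (e -> e))); hence [sned jarn] is the functor — type (t -> (e -> (t -> (e -> e)))).
At [sned jarn] (required: (t -> (e -> (t -> (e -> e))))): jarn is (t -> t), which is not a function with range (t -> (e -> (t -> (e -> e)))); hence sned is the functor — type ((t -> t) -> (t -> (e -> (t -> (e -> e))))).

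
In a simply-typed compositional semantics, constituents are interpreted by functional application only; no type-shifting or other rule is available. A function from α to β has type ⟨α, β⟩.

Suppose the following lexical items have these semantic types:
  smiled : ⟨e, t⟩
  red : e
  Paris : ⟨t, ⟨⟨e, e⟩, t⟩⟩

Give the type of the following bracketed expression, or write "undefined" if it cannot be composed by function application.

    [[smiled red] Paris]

[smiled red]: smiled is ⟨e, t⟩, red is e; result t.
[[smiled red] Paris]: Paris is ⟨t, ⟨⟨e, e⟩, t⟩⟩, [smiled red] is t; result ⟨⟨e, e⟩, t⟩.

⟨⟨e, e⟩, t⟩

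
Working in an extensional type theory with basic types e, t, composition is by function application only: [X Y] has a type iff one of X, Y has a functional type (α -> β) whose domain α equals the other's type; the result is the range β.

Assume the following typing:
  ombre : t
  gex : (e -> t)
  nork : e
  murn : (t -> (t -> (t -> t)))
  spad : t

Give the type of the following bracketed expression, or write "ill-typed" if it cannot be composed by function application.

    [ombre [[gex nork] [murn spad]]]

t

[gex nork] — gex of type (e -> t) combines with nork of type e: type t.
[murn spad] — murn of type (t -> (t -> (t -> t))) combines with spad of type t: type (t -> (t -> t)).
[[gex nork] [murn spad]] — [murn spad] of type (t -> (t -> t)) combines with [gex nork] of type t: type (t -> t).
[ombre [[gex nork] [murn spad]]] — [[gex nork] [murn spad]] of type (t -> t) combines with ombre of type t: type t.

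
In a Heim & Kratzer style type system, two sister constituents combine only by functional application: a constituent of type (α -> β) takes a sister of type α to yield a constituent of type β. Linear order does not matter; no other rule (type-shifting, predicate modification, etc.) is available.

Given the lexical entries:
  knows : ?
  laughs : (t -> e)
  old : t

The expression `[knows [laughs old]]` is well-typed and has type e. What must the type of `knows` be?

At [knows [laughs old]] (required: e): [laughs old] is e, which is not a function with range e; hence knows is the functor — type (e -> e).

(e -> e)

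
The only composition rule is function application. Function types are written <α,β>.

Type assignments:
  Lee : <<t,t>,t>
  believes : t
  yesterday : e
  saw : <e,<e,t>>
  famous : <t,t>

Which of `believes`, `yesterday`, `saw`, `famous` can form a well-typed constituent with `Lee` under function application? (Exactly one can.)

famous

believes : t — Lee needs <t,t>; believes needs nothing (atomic); neither fits.
yesterday : e — Lee needs <t,t>; yesterday needs nothing (atomic); neither fits.
saw : <e,<e,t>> — Lee needs <t,t>; saw needs e; neither fits.
famous — combines: Lee : <<t,t>,t> takes famous : <t,t> as argument, giving t.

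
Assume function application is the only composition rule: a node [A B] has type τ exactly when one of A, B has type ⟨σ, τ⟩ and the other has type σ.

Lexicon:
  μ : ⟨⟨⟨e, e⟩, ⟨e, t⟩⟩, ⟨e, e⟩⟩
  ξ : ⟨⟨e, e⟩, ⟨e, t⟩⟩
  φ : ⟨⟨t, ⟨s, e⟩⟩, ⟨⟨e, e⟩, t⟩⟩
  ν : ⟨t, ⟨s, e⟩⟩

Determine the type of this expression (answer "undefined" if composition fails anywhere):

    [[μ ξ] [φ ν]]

t

At [μ ξ], μ : ⟨⟨⟨e, e⟩, ⟨e, t⟩⟩, ⟨e, e⟩⟩ takes ξ : ⟨⟨e, e⟩, ⟨e, t⟩⟩, giving ⟨e, e⟩.
At [φ ν], φ : ⟨⟨t, ⟨s, e⟩⟩, ⟨⟨e, e⟩, t⟩⟩ takes ν : ⟨t, ⟨s, e⟩⟩, giving ⟨⟨e, e⟩, t⟩.
At [[μ ξ] [φ ν]], [φ ν] : ⟨⟨e, e⟩, t⟩ takes [μ ξ] : ⟨e, e⟩, giving t.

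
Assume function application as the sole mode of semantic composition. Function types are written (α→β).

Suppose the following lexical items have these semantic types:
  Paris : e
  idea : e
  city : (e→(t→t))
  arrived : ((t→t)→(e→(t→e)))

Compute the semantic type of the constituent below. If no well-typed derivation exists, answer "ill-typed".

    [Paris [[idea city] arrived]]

(t→e)

[idea city] — city of type (e→(t→t)) combines with idea of type e: type (t→t).
[[idea city] arrived] — arrived of type ((t→t)→(e→(t→e))) combines with [idea city] of type (t→t): type (e→(t→e)).
[Paris [[idea city] arrived]] — [[idea city] arrived] of type (e→(t→e)) combines with Paris of type e: type (t→e).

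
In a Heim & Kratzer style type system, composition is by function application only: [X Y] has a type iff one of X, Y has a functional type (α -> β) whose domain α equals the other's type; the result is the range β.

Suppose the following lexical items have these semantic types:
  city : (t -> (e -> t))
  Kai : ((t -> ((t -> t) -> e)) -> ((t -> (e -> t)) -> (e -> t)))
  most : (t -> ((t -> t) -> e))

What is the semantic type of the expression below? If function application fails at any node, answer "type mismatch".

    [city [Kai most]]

(e -> t)

[Kai most]: ((t -> ((t -> t) -> e)) -> ((t -> (e -> t)) -> (e -> t))) applied to (t -> ((t -> t) -> e)) yields ((t -> (e -> t)) -> (e -> t)).
[city [Kai most]]: ((t -> (e -> t)) -> (e -> t)) applied to (t -> (e -> t)) yields (e -> t).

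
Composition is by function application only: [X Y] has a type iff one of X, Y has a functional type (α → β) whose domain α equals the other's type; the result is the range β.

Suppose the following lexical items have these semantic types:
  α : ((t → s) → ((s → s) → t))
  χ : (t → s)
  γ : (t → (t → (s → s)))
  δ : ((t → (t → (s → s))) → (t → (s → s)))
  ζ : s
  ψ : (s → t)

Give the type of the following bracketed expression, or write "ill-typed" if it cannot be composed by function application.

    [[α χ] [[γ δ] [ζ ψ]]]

t

[α χ] — α of type ((t → s) → ((s → s) → t)) combines with χ of type (t → s): type ((s → s) → t).
[γ δ] — δ of type ((t → (t → (s → s))) → (t → (s → s))) combines with γ of type (t → (t → (s → s))): type (t → (s → s)).
[ζ ψ] — ψ of type (s → t) combines with ζ of type s: type t.
[[γ δ] [ζ ψ]] — [γ δ] of type (t → (s → s)) combines with [ζ ψ] of type t: type (s → s).
[[α χ] [[γ δ] [ζ ψ]]] — [α χ] of type ((s → s) → t) combines with [[γ δ] [ζ ψ]] of type (s → s): type t.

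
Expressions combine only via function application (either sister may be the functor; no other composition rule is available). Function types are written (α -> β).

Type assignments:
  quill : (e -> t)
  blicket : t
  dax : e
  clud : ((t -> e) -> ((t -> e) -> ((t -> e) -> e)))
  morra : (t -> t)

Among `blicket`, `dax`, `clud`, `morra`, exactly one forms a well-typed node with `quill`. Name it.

blicket : t — neither side's domain matches the other.
dax — combines: quill : (e -> t) takes dax : e as argument, giving t.
clud : ((t -> e) -> ((t -> e) -> ((t -> e) -> e))) — neither side's domain matches the other.
morra : (t -> t) — neither side's domain matches the other.

dax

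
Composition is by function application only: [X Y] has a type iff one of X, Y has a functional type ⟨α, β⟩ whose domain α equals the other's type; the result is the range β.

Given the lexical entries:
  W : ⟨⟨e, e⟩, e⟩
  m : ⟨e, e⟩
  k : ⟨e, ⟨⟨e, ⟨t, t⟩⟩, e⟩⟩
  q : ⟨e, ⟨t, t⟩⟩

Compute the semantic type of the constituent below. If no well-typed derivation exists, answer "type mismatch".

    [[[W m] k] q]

e

At [W m], W : ⟨⟨e, e⟩, e⟩ takes m : ⟨e, e⟩, giving e.
At [[W m] k], k : ⟨e, ⟨⟨e, ⟨t, t⟩⟩, e⟩⟩ takes [W m] : e, giving ⟨⟨e, ⟨t, t⟩⟩, e⟩.
At [[[W m] k] q], [[W m] k] : ⟨⟨e, ⟨t, t⟩⟩, e⟩ takes q : ⟨e, ⟨t, t⟩⟩, giving e.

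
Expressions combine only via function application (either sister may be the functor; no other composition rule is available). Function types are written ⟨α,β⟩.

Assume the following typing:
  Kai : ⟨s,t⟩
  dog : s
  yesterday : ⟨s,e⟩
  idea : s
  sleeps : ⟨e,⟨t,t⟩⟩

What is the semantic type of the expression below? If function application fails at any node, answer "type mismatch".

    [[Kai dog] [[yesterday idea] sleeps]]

At [Kai dog], Kai : ⟨s,t⟩ takes dog : s, giving t.
At [yesterday idea], yesterday : ⟨s,e⟩ takes idea : s, giving e.
At [[yesterday idea] sleeps], sleeps : ⟨e,⟨t,t⟩⟩ takes [yesterday idea] : e, giving ⟨t,t⟩.
At [[Kai dog] [[yesterday idea] sleeps]], [[yesterday idea] sleeps] : ⟨t,t⟩ takes [Kai dog] : t, giving t.

t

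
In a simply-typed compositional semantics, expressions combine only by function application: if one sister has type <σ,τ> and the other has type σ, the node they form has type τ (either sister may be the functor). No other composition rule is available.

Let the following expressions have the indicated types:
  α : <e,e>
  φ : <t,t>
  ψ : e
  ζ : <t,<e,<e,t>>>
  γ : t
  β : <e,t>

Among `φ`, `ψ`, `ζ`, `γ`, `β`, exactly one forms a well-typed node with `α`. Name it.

ψ

φ : <t,t> — does not combine with α.
ψ — combines: α : <e,e> takes ψ : e as argument, giving e.
ζ : <t,<e,<e,t>>> — does not combine with α.
γ : t — does not combine with α.
β : <e,t> — does not combine with α.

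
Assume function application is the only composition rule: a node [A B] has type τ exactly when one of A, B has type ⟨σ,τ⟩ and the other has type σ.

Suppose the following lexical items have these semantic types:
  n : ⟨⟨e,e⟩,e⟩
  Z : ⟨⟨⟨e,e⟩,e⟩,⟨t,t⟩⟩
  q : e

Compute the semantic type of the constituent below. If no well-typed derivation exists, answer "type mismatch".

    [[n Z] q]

[n Z]: Z is ⟨⟨⟨e,e⟩,e⟩,⟨t,t⟩⟩, n is ⟨⟨e,e⟩,e⟩; result ⟨t,t⟩.
[[n Z] q]: ⟨t,t⟩ with e — neither is a function whose domain matches the other; composition fails here.

type mismatch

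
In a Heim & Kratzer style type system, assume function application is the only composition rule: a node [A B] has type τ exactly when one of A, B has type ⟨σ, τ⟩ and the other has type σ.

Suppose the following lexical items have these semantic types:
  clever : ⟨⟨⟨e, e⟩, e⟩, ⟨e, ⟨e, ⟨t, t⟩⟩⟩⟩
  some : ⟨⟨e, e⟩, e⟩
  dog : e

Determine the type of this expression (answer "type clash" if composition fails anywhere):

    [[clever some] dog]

At [clever some], clever : ⟨⟨⟨e, e⟩, e⟩, ⟨e, ⟨e, ⟨t, t⟩⟩⟩⟩ takes some : ⟨⟨e, e⟩, e⟩, giving ⟨e, ⟨e, ⟨t, t⟩⟩⟩.
At [[clever some] dog], [clever some] : ⟨e, ⟨e, ⟨t, t⟩⟩⟩ takes dog : e, giving ⟨e, ⟨t, t⟩⟩.

⟨e, ⟨t, t⟩⟩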